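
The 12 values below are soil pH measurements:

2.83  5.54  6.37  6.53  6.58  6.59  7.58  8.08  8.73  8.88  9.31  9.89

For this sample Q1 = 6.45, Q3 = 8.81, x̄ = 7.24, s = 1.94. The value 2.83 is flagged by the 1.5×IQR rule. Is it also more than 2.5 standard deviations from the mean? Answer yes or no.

z = (2.83 − 7.24) / 1.94 = -2.27.
|z| = 2.27 ≤ 2.5.

no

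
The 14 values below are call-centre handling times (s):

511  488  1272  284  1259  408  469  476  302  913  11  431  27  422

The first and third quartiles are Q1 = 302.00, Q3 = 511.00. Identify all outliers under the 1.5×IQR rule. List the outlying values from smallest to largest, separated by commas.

913, 1259, 1272

IQR = Q3 − Q1 = 511.00 − 302.00 = 209.00.
Lower fence = Q1 − 1.5·IQR = 302.00 − 313.50 = -11.50.
Upper fence = Q3 + 1.5·IQR = 511.00 + 313.50 = 824.50.
913 > 824.50 → outlier.
1259 > 824.50 → outlier.
1272 > 824.50 → outlier.
All remaining values lie within [-11.50, 824.50].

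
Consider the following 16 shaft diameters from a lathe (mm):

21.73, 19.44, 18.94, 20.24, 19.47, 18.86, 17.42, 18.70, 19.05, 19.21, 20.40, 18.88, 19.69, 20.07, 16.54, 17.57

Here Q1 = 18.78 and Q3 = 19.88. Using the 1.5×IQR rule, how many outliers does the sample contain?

2

IQR = 1.10; fences at 18.78 − 1.65 = 17.13 and 19.88 + 1.65 = 21.53.
Outside the cutoffs: 16.54, 21.73.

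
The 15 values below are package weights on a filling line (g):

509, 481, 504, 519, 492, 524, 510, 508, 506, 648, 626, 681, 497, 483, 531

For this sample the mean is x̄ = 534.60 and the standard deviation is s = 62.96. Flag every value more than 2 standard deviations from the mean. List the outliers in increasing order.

681

Cutoffs at x̄ ± 2s: 534.60 ± 2·62.96 = [408.68, 660.52].
681: z = 2.33, |z| > 2 → outlier.
Every other value lies within [408.68, 660.52].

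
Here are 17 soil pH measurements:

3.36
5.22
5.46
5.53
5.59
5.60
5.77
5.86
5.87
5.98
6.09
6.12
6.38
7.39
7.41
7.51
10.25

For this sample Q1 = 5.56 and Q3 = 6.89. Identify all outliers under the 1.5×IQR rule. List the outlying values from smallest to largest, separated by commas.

3.36, 10.25

IQR = Q3 − Q1 = 6.89 − 5.56 = 1.33.
Lower fence = Q1 − 1.5·IQR = 5.56 − 1.995 = 3.565.
Upper fence = Q3 + 1.5·IQR = 6.89 + 1.995 = 8.885.
3.36 < 3.565 → outlier.
10.25 > 8.885 → outlier.
All remaining values lie within [3.565, 8.885].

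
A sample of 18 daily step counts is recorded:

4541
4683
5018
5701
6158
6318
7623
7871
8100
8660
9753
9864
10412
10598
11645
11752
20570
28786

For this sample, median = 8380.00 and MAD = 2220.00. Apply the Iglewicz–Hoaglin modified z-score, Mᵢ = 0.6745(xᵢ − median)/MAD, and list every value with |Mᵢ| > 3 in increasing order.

|Mᵢ| > 3 ⇔ |xᵢ − 8380.00| > 3·2220.00/0.6745 = 9873.98.
So outliers lie outside [-1493.98, 18253.98].
20570: M = 3.70 → outlier.
28786: M = 6.20 → outlier.

20570, 28786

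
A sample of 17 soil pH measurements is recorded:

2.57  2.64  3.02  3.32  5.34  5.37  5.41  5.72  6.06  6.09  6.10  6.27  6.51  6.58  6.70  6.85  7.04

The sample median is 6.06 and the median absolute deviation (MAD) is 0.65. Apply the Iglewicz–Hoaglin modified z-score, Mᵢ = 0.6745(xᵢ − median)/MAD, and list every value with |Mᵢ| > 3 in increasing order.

2.57, 2.64, 3.02

|Mᵢ| > 3 ⇔ |xᵢ − 6.06| > 3·0.65/0.6745 = 2.89.
So outliers lie outside [3.17, 8.95].
2.57: M = -3.62 → outlier.
2.64: M = -3.55 → outlier.
3.02: M = -3.15 → outlier.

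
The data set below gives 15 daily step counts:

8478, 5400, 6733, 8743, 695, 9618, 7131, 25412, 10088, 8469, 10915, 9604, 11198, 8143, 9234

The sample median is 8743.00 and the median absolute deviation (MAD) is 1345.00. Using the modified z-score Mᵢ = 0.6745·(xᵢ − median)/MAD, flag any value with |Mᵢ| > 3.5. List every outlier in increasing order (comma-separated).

|Mᵢ| > 3.5 ⇔ |xᵢ − 8743.00| > 3.5·1345.00/0.6745 = 6979.24.
So outliers lie outside [1763.76, 15722.24].
695: M = -4.04 → outlier.
25412: M = 8.36 → outlier.

695, 25412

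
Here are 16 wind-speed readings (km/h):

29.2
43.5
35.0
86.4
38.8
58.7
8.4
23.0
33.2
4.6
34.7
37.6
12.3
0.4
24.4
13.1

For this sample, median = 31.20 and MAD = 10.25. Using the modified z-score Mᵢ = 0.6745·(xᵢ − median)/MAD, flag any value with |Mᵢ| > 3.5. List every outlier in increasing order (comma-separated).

|Mᵢ| > 3.5 ⇔ |xᵢ − 31.20| > 3.5·10.25/0.6745 = 53.19.
So outliers lie outside [-21.99, 84.39].
86.4: M = 3.63 → outlier.

86.4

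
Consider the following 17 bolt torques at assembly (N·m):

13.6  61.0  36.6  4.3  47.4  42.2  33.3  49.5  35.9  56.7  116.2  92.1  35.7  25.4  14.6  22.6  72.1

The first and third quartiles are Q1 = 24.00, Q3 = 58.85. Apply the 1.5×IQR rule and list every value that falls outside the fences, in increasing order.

116.2

IQR = Q3 − Q1 = 58.85 − 24.00 = 34.85.
Lower fence = Q1 − 1.5·IQR = 24.00 − 52.275 = -28.275.
Upper fence = Q3 + 1.5·IQR = 58.85 + 52.275 = 111.125.
116.2 > 111.125 → outlier.
All remaining values lie within [-28.275, 111.125].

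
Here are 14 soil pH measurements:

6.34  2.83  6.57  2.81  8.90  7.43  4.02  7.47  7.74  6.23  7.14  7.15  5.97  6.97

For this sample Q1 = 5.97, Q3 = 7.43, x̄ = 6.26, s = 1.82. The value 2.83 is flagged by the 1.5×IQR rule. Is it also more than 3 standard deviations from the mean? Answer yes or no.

z = (2.83 − 6.26) / 1.82 = -1.88.
|z| = 1.88 ≤ 3.

no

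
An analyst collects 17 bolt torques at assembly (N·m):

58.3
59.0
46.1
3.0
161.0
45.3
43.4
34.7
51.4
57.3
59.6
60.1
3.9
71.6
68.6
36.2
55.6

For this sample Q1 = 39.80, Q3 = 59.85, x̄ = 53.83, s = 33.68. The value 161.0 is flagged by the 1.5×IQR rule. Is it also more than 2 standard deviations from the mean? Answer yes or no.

z = (161.0 − 53.83) / 33.68 = 3.18.
|z| = 3.18 > 2.

yes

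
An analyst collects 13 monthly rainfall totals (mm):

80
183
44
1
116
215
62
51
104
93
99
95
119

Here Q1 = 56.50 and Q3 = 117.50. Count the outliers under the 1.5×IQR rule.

IQR = 61.00; fences at 56.50 − 91.50 = -35.00 and 117.50 + 91.50 = 209.00.
Outside the cutoffs: 215.

1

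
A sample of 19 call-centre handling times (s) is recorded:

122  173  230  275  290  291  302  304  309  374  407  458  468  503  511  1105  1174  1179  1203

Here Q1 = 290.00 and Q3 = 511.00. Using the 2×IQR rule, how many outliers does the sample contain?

IQR = 221.00; fences at 290.00 − 442.00 = -152.00 and 511.00 + 442.00 = 953.00.
Outside the cutoffs: 1105, 1174, 1179, 1203.

4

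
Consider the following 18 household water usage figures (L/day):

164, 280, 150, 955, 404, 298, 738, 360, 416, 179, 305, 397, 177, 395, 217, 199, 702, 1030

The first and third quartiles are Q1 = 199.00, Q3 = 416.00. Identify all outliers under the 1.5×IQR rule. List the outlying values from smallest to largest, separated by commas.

IQR = Q3 − Q1 = 416.00 − 199.00 = 217.00.
Lower fence = Q1 − 1.5·IQR = 199.00 − 325.50 = -126.50.
Upper fence = Q3 + 1.5·IQR = 416.00 + 325.50 = 741.50.
955 > 741.50 → outlier.
1030 > 741.50 → outlier.
All remaining values lie within [-126.50, 741.50].

955, 1030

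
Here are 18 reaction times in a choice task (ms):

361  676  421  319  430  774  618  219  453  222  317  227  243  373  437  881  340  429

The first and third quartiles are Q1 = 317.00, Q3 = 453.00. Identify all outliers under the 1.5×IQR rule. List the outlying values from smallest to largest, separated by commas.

676, 774, 881

IQR = Q3 − Q1 = 453.00 − 317.00 = 136.00.
Lower fence = Q1 − 1.5·IQR = 317.00 − 204.00 = 113.00.
Upper fence = Q3 + 1.5·IQR = 453.00 + 204.00 = 657.00.
676 > 657.00 → outlier.
774 > 657.00 → outlier.
881 > 657.00 → outlier.
All remaining values lie within [113.00, 657.00].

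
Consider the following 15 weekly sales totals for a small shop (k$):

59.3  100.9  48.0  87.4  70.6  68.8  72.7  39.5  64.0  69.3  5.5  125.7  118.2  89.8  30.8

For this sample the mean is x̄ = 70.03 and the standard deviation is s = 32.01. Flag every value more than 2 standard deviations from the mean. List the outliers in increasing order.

5.5

Cutoffs at x̄ ± 2s: 70.03 ± 2·32.01 = [6.01, 134.05].
5.5: z = -2.02, |z| > 2 → outlier.
Every other value lies within [6.01, 134.05].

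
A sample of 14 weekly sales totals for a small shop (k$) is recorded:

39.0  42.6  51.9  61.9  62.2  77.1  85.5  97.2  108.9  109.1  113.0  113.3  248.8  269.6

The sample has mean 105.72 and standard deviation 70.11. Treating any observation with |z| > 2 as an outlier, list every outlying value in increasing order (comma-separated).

248.8, 269.6

Cutoffs at x̄ ± 2s: 105.72 ± 2·70.11 = [-34.50, 245.94].
248.8: z = 2.04, |z| > 2 → outlier.
269.6: z = 2.34, |z| > 2 → outlier.
Every other value lies within [-34.50, 245.94].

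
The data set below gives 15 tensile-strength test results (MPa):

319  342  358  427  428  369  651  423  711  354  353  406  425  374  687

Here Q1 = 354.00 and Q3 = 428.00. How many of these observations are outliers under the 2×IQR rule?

3

IQR = 74.00; fences at 354.00 − 148.00 = 206.00 and 428.00 + 148.00 = 576.00.
Outside the cutoffs: 651, 687, 711.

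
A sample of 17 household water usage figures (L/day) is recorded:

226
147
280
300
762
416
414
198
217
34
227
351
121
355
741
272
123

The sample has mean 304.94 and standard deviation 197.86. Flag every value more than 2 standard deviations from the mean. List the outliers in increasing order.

741, 762

Cutoffs at x̄ ± 2s: 304.94 ± 2·197.86 = [-90.78, 700.66].
741: z = 2.20, |z| > 2 → outlier.
762: z = 2.31, |z| > 2 → outlier.
Every other value lies within [-90.78, 700.66].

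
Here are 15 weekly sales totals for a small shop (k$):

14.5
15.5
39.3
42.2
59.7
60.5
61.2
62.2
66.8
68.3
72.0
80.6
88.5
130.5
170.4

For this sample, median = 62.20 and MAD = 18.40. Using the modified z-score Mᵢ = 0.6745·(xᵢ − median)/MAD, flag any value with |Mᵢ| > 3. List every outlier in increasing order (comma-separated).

|Mᵢ| > 3 ⇔ |xᵢ − 62.20| > 3·18.40/0.6745 = 81.84.
So outliers lie outside [-19.64, 144.04].
170.4: M = 3.97 → outlier.

170.4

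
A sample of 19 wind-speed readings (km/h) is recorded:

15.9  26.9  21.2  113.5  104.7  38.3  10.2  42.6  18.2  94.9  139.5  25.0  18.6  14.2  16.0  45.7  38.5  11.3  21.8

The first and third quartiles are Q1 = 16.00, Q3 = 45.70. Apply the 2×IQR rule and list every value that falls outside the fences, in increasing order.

113.5, 139.5

IQR = Q3 − Q1 = 45.70 − 16.00 = 29.70.
Lower fence = Q1 − 2·IQR = 16.00 − 59.40 = -43.40.
Upper fence = Q3 + 2·IQR = 45.70 + 59.40 = 105.10.
113.5 > 105.10 → outlier.
139.5 > 105.10 → outlier.
All remaining values lie within [-43.40, 105.10].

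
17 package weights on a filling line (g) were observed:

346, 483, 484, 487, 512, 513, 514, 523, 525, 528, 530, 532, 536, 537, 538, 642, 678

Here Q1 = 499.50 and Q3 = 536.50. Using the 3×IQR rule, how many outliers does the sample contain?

IQR = 37.00; fences at 499.50 − 111.00 = 388.50 and 536.50 + 111.00 = 647.50.
Outside the cutoffs: 346, 678.

2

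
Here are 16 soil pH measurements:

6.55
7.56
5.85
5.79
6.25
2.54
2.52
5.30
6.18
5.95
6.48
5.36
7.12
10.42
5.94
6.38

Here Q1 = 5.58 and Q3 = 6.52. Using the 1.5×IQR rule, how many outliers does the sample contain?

IQR = 0.94; fences at 5.58 − 1.41 = 4.17 and 6.52 + 1.41 = 7.93.
Outside the cutoffs: 2.52, 2.54, 10.42.

3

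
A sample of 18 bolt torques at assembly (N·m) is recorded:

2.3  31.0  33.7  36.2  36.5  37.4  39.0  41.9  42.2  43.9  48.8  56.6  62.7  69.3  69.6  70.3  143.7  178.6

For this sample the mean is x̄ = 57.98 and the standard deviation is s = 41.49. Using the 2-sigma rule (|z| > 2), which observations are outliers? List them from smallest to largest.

143.7, 178.6

Cutoffs at x̄ ± 2s: 57.98 ± 2·41.49 = [-25.00, 140.96].
143.7: z = 2.07, |z| > 2 → outlier.
178.6: z = 2.91, |z| > 2 → outlier.
Every other value lies within [-25.00, 140.96].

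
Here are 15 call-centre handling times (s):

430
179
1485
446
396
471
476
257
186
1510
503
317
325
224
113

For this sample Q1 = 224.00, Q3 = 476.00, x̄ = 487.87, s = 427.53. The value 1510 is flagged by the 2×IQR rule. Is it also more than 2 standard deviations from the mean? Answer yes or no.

yes

z = (1510 − 487.87) / 427.53 = 2.39.
|z| = 2.39 > 2.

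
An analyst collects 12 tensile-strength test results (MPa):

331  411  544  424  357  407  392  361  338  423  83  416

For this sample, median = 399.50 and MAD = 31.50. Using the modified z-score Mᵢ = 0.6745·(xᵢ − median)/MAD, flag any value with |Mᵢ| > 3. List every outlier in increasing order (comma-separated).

83, 544

|Mᵢ| > 3 ⇔ |xᵢ − 399.50| > 3·31.50/0.6745 = 140.10.
So outliers lie outside [259.40, 539.60].
83: M = -6.78 → outlier.
544: M = 3.09 → outlier.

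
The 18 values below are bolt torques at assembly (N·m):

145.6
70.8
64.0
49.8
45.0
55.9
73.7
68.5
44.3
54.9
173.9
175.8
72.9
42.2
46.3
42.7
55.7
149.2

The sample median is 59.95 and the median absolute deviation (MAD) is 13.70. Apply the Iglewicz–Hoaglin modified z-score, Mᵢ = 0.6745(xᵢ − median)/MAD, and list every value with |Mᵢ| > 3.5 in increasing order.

|Mᵢ| > 3.5 ⇔ |xᵢ − 59.95| > 3.5·13.70/0.6745 = 71.09.
So outliers lie outside [-11.14, 131.04].
145.6: M = 4.22 → outlier.
149.2: M = 4.39 → outlier.
173.9: M = 5.61 → outlier.
175.8: M = 5.70 → outlier.

145.6, 149.2, 173.9, 175.8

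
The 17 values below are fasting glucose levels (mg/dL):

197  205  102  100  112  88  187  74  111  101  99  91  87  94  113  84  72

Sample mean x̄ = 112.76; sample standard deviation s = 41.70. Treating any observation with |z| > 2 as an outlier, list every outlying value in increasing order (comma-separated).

Cutoffs at x̄ ± 2s: 112.76 ± 2·41.70 = [29.36, 196.16].
197: z = 2.02, |z| > 2 → outlier.
205: z = 2.21, |z| > 2 → outlier.
Every other value lies within [29.36, 196.16].

197, 205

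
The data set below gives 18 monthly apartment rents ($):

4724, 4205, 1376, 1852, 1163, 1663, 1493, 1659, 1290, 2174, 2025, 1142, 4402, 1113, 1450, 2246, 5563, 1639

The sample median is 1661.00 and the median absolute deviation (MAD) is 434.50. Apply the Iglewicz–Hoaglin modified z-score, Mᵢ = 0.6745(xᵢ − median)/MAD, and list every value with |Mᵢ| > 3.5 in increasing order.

|Mᵢ| > 3.5 ⇔ |xᵢ − 1661.00| > 3.5·434.50/0.6745 = 2254.63.
So outliers lie outside [-593.63, 3915.63].
4205: M = 3.95 → outlier.
4402: M = 4.26 → outlier.
4724: M = 4.75 → outlier.
5563: M = 6.06 → outlier.

4205, 4402, 4724, 5563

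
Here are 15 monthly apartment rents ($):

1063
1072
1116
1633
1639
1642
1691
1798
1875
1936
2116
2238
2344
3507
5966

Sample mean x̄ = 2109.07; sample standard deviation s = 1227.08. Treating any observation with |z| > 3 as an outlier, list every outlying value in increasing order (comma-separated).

Cutoffs at x̄ ± 3s: 2109.07 ± 3·1227.08 = [-1572.17, 5790.31].
5966: z = 3.14, |z| > 3 → outlier.
Every other value lies within [-1572.17, 5790.31].

5966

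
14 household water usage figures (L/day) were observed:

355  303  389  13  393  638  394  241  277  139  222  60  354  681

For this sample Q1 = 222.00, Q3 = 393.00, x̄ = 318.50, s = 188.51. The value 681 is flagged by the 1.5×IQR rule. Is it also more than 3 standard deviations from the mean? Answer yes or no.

no

z = (681 − 318.50) / 188.51 = 1.92.
|z| = 1.92 ≤ 3.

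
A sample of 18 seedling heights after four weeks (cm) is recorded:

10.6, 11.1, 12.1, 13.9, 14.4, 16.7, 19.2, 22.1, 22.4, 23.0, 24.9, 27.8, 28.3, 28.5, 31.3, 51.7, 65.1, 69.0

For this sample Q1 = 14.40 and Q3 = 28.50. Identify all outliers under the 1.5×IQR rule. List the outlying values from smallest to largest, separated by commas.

51.7, 65.1, 69.0

IQR = Q3 − Q1 = 28.50 − 14.40 = 14.10.
Lower fence = Q1 − 1.5·IQR = 14.40 − 21.15 = -6.75.
Upper fence = Q3 + 1.5·IQR = 28.50 + 21.15 = 49.65.
51.7 > 49.65 → outlier.
65.1 > 49.65 → outlier.
69.0 > 49.65 → outlier.
All remaining values lie within [-6.75, 49.65].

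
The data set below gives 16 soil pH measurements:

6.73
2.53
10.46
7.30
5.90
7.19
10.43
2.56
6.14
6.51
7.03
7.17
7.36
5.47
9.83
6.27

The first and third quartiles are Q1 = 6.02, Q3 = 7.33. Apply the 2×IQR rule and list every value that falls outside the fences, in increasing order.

IQR = Q3 − Q1 = 7.33 − 6.02 = 1.31.
Lower fence = Q1 − 2·IQR = 6.02 − 2.62 = 3.40.
Upper fence = Q3 + 2·IQR = 7.33 + 2.62 = 9.95.
2.53 < 3.40 → outlier.
2.56 < 3.40 → outlier.
10.43 > 9.95 → outlier.
10.46 > 9.95 → outlier.
All remaining values lie within [3.40, 9.95].

2.53, 2.56, 10.43, 10.46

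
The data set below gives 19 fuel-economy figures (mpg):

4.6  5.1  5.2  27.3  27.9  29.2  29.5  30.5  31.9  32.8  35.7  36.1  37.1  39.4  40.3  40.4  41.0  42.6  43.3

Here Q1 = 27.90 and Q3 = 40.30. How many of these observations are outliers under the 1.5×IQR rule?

3

IQR = 12.40; fences at 27.90 − 18.60 = 9.30 and 40.30 + 18.60 = 58.90.
Outside the cutoffs: 4.6, 5.1, 5.2.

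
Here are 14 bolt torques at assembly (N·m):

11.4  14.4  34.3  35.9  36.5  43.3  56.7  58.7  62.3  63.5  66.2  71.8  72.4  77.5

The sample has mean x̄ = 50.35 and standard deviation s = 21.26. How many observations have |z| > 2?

Cutoffs: x̄ ± 2s = [7.83, 92.87].
Every value lies within the cutoffs.

0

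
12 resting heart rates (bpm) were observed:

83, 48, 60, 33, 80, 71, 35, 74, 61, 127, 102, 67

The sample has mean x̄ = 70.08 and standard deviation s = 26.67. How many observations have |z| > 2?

1

Cutoffs: x̄ ± 2s = [16.74, 123.42].
Outside the cutoffs: 127.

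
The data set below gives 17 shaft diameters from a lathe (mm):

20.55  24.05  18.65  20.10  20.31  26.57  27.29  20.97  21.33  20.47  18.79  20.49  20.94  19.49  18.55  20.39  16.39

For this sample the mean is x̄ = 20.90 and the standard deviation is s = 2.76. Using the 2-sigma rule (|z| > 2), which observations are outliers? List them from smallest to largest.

26.57, 27.29

Cutoffs at x̄ ± 2s: 20.90 ± 2·2.76 = [15.38, 26.42].
26.57: z = 2.05, |z| > 2 → outlier.
27.29: z = 2.32, |z| > 2 → outlier.
Every other value lies within [15.38, 26.42].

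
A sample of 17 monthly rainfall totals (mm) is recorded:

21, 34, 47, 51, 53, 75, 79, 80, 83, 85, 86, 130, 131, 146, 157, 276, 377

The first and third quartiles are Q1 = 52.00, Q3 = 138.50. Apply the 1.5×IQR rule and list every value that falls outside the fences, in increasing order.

IQR = Q3 − Q1 = 138.50 − 52.00 = 86.50.
Lower fence = Q1 − 1.5·IQR = 52.00 − 129.75 = -77.75.
Upper fence = Q3 + 1.5·IQR = 138.50 + 129.75 = 268.25.
276 > 268.25 → outlier.
377 > 268.25 → outlier.
All remaining values lie within [-77.75, 268.25].

276, 377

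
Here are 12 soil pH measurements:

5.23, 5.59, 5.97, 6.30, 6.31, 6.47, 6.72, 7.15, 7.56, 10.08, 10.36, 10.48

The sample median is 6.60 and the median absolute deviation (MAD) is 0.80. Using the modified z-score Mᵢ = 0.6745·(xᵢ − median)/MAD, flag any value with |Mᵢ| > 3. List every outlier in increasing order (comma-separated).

10.36, 10.48

|Mᵢ| > 3 ⇔ |xᵢ − 6.60| > 3·0.80/0.6745 = 3.56.
So outliers lie outside [3.04, 10.16].
10.36: M = 3.17 → outlier.
10.48: M = 3.27 → outlier.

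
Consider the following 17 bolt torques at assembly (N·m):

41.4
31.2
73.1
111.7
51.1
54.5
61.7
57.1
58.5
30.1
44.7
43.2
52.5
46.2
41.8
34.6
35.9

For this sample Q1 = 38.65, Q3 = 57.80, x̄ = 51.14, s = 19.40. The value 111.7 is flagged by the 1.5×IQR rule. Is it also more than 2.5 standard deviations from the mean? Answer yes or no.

yes

z = (111.7 − 51.14) / 19.40 = 3.12.
|z| = 3.12 > 2.5.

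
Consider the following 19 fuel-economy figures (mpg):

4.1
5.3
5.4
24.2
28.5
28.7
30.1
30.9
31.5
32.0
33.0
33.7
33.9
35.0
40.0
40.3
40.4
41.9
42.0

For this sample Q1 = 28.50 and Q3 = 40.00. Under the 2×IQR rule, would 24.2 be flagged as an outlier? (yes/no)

no

IQR = Q3 − Q1 = 40.00 − 28.50 = 11.50.
Lower fence = Q1 − 2·IQR = 28.50 − 23.00 = 5.50.
Upper fence = Q3 + 2·IQR = 40.00 + 23.00 = 63.00.
24.2 lies within [5.50, 63.00].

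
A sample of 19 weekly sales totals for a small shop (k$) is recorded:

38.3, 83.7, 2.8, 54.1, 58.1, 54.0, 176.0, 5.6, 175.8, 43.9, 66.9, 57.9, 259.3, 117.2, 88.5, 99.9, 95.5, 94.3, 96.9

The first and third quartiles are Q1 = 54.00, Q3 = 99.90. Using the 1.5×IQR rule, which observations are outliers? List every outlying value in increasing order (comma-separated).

175.8, 176.0, 259.3

IQR = Q3 − Q1 = 99.90 − 54.00 = 45.90.
Lower fence = Q1 − 1.5·IQR = 54.00 − 68.85 = -14.85.
Upper fence = Q3 + 1.5·IQR = 99.90 + 68.85 = 168.75.
175.8 > 168.75 → outlier.
176.0 > 168.75 → outlier.
259.3 > 168.75 → outlier.
All remaining values lie within [-14.85, 168.75].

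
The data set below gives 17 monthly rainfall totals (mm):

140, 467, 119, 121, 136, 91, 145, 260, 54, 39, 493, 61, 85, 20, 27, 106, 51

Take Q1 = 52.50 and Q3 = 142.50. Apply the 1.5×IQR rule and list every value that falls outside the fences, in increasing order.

467, 493

IQR = Q3 − Q1 = 142.50 − 52.50 = 90.00.
Lower fence = Q1 − 1.5·IQR = 52.50 − 135.00 = -82.50.
Upper fence = Q3 + 1.5·IQR = 142.50 + 135.00 = 277.50.
467 > 277.50 → outlier.
493 > 277.50 → outlier.
All remaining values lie within [-82.50, 277.50].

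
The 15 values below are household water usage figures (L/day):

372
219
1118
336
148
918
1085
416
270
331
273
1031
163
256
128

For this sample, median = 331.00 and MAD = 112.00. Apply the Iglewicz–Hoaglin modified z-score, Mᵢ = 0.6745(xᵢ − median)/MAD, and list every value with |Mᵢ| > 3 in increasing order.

|Mᵢ| > 3 ⇔ |xᵢ − 331.00| > 3·112.00/0.6745 = 498.15.
So outliers lie outside [-167.15, 829.15].
918: M = 3.54 → outlier.
1031: M = 4.22 → outlier.
1085: M = 4.54 → outlier.
1118: M = 4.74 → outlier.

918, 1031, 1085, 1118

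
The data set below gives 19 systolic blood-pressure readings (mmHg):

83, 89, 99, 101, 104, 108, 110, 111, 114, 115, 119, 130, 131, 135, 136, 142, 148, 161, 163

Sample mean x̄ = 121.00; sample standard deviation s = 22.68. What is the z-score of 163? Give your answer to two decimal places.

z = (163 − 121.00) / 22.68 = 1.85.

1.85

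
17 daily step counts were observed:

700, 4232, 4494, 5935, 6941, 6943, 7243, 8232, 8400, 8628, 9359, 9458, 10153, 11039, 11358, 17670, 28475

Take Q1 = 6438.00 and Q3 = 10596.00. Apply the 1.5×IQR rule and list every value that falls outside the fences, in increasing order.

IQR = Q3 − Q1 = 10596.00 − 6438.00 = 4158.00.
Lower fence = Q1 − 1.5·IQR = 6438.00 − 6237.00 = 201.00.
Upper fence = Q3 + 1.5·IQR = 10596.00 + 6237.00 = 16833.00.
17670 > 16833.00 → outlier.
28475 > 16833.00 → outlier.
All remaining values lie within [201.00, 16833.00].

17670, 28475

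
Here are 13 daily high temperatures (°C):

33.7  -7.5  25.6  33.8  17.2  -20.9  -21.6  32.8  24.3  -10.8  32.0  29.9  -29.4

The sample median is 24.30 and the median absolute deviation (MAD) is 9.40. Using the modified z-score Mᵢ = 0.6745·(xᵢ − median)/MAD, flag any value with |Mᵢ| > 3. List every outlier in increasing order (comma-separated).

|Mᵢ| > 3 ⇔ |xᵢ − 24.30| > 3·9.40/0.6745 = 41.81.
So outliers lie outside [-17.51, 66.11].
-29.4: M = -3.85 → outlier.
-21.6: M = -3.29 → outlier.
-20.9: M = -3.24 → outlier.

-29.4, -21.6, -20.9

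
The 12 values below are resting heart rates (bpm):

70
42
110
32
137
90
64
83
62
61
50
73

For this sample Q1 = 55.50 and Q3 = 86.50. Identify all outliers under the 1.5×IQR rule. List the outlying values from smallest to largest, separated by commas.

IQR = Q3 − Q1 = 86.50 − 55.50 = 31.00.
Lower fence = Q1 − 1.5·IQR = 55.50 − 46.50 = 9.00.
Upper fence = Q3 + 1.5·IQR = 86.50 + 46.50 = 133.00.
137 > 133.00 → outlier.
All remaining values lie within [9.00, 133.00].

137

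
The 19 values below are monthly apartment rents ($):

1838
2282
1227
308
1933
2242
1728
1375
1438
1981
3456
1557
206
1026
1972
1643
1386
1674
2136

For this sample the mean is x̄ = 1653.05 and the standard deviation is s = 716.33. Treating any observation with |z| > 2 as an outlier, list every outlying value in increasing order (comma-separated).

206, 3456

Cutoffs at x̄ ± 2s: 1653.05 ± 2·716.33 = [220.39, 3085.71].
206: z = -2.02, |z| > 2 → outlier.
3456: z = 2.52, |z| > 2 → outlier.
Every other value lies within [220.39, 3085.71].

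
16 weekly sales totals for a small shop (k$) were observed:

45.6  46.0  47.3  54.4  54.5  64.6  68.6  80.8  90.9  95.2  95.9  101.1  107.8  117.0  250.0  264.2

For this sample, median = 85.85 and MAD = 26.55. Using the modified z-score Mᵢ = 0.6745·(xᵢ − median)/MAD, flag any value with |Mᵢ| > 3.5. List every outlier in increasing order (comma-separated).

|Mᵢ| > 3.5 ⇔ |xᵢ − 85.85| > 3.5·26.55/0.6745 = 137.77.
So outliers lie outside [-51.92, 223.62].
250.0: M = 4.17 → outlier.
264.2: M = 4.53 → outlier.

250.0, 264.2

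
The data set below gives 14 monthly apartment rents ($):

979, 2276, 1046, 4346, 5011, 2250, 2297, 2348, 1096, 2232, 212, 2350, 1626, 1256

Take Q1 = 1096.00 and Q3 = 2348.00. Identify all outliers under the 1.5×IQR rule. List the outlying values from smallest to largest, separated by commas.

4346, 5011

IQR = Q3 − Q1 = 2348.00 − 1096.00 = 1252.00.
Lower fence = Q1 − 1.5·IQR = 1096.00 − 1878.00 = -782.00.
Upper fence = Q3 + 1.5·IQR = 2348.00 + 1878.00 = 4226.00.
4346 > 4226.00 → outlier.
5011 > 4226.00 → outlier.
All remaining values lie within [-782.00, 4226.00].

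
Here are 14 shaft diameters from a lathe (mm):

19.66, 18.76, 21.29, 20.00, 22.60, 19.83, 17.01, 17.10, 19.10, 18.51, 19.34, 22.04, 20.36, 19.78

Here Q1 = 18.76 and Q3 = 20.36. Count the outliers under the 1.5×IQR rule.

0

IQR = 1.60; fences at 18.76 − 2.40 = 16.36 and 20.36 + 2.40 = 22.76.
Every value lies within the cutoffs.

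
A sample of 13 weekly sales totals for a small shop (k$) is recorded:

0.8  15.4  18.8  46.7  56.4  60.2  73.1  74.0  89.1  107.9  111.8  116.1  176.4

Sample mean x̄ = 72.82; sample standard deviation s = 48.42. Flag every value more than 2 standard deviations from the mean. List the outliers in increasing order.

176.4

Cutoffs at x̄ ± 2s: 72.82 ± 2·48.42 = [-24.02, 169.66].
176.4: z = 2.14, |z| > 2 → outlier.
Every other value lies within [-24.02, 169.66].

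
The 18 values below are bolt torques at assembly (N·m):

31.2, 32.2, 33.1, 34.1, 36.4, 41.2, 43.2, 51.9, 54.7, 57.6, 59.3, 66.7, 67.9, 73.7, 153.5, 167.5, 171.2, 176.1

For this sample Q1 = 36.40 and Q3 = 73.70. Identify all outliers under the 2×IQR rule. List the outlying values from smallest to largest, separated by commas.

153.5, 167.5, 171.2, 176.1

IQR = Q3 − Q1 = 73.70 − 36.40 = 37.30.
Lower fence = Q1 − 2·IQR = 36.40 − 74.60 = -38.20.
Upper fence = Q3 + 2·IQR = 73.70 + 74.60 = 148.30.
153.5 > 148.30 → outlier.
167.5 > 148.30 → outlier.
171.2 > 148.30 → outlier.
176.1 > 148.30 → outlier.
All remaining values lie within [-38.20, 148.30].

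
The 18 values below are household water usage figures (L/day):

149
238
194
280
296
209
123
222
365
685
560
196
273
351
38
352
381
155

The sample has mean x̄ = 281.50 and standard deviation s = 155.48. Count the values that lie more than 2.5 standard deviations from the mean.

1

Cutoffs: x̄ ± 2.5s = [-107.20, 670.20].
Outside the cutoffs: 685.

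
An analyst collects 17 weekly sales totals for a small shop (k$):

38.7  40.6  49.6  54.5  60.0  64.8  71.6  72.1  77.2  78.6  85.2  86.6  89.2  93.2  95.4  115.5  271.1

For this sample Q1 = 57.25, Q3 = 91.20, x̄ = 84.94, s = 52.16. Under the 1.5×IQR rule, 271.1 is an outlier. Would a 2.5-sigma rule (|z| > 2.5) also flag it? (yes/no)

yes

z = (271.1 − 84.94) / 52.16 = 3.57.
|z| = 3.57 > 2.5.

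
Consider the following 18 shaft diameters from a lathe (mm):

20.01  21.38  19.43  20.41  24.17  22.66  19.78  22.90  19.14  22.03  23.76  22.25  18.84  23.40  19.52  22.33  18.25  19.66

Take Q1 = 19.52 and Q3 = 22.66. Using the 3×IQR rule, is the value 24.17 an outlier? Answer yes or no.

no

IQR = Q3 − Q1 = 22.66 − 19.52 = 3.14.
Lower fence = Q1 − 3·IQR = 19.52 − 9.42 = 10.10.
Upper fence = Q3 + 3·IQR = 22.66 + 9.42 = 32.08.
24.17 lies within [10.10, 32.08].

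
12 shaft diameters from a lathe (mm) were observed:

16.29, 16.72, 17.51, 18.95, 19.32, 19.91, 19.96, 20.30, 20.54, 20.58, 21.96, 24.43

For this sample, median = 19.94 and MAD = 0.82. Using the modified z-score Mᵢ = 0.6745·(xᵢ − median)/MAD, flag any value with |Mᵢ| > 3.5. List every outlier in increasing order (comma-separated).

24.43

|Mᵢ| > 3.5 ⇔ |xᵢ − 19.94| > 3.5·0.82/0.6745 = 4.26.
So outliers lie outside [15.68, 24.20].
24.43: M = 3.69 → outlier.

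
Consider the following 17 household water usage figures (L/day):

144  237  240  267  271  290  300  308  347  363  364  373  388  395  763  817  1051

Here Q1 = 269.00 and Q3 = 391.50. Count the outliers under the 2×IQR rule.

IQR = 122.50; fences at 269.00 − 245.00 = 24.00 and 391.50 + 245.00 = 636.50.
Outside the cutoffs: 763, 817, 1051.

3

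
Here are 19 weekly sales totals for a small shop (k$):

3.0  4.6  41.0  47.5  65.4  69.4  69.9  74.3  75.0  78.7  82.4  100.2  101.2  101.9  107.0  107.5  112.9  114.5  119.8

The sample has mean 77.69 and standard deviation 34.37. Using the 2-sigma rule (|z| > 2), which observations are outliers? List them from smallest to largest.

Cutoffs at x̄ ± 2s: 77.69 ± 2·34.37 = [8.95, 146.43].
3.0: z = -2.17, |z| > 2 → outlier.
4.6: z = -2.13, |z| > 2 → outlier.
Every other value lies within [8.95, 146.43].

3.0, 4.6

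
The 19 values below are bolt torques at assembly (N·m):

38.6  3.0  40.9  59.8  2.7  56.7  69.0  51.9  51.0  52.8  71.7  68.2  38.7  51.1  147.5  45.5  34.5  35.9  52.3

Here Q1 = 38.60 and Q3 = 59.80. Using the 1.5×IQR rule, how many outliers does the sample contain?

3

IQR = 21.20; fences at 38.60 − 31.80 = 6.80 and 59.80 + 31.80 = 91.60.
Outside the cutoffs: 2.7, 3.0, 147.5.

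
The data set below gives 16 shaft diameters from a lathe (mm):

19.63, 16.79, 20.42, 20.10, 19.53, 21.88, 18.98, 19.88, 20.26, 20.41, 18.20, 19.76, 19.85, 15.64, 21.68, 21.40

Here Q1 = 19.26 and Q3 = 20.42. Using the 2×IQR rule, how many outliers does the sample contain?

IQR = 1.16; fences at 19.26 − 2.32 = 16.94 and 20.42 + 2.32 = 22.74.
Outside the cutoffs: 15.64, 16.79.

2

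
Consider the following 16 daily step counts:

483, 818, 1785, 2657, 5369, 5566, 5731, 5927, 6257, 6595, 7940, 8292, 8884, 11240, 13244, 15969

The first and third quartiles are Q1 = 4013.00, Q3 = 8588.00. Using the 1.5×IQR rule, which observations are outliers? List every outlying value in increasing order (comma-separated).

IQR = Q3 − Q1 = 8588.00 − 4013.00 = 4575.00.
Lower fence = Q1 − 1.5·IQR = 4013.00 − 6862.50 = -2849.50.
Upper fence = Q3 + 1.5·IQR = 8588.00 + 6862.50 = 15450.50.
15969 > 15450.50 → outlier.
All remaining values lie within [-2849.50, 15450.50].

15969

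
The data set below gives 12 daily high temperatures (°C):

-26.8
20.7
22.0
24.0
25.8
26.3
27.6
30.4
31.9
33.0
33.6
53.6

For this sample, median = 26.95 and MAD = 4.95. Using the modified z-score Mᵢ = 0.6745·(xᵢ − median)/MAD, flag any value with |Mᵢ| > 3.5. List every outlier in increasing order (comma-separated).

|Mᵢ| > 3.5 ⇔ |xᵢ − 26.95| > 3.5·4.95/0.6745 = 25.69.
So outliers lie outside [1.26, 52.64].
-26.8: M = -7.32 → outlier.
53.6: M = 3.63 → outlier.

-26.8, 53.6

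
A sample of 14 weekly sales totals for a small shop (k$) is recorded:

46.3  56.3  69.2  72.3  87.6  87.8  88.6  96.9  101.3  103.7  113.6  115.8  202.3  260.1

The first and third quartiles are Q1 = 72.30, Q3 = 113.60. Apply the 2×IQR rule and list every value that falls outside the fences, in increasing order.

202.3, 260.1

IQR = Q3 − Q1 = 113.60 − 72.30 = 41.30.
Lower fence = Q1 − 2·IQR = 72.30 − 82.60 = -10.30.
Upper fence = Q3 + 2·IQR = 113.60 + 82.60 = 196.20.
202.3 > 196.20 → outlier.
260.1 > 196.20 → outlier.
All remaining values lie within [-10.30, 196.20].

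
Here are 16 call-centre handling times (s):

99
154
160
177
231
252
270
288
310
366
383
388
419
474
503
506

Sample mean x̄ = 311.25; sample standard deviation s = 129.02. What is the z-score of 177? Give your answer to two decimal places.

z = (177 − 311.25) / 129.02 = -1.04.

-1.04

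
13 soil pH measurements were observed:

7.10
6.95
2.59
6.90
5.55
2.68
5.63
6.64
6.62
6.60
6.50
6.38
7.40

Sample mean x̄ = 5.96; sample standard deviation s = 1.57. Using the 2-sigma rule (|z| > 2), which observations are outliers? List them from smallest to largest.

Cutoffs at x̄ ± 2s: 5.96 ± 2·1.57 = [2.82, 9.10].
2.59: z = -2.15, |z| > 2 → outlier.
2.68: z = -2.09, |z| > 2 → outlier.
Every other value lies within [2.82, 9.10].

2.59, 2.68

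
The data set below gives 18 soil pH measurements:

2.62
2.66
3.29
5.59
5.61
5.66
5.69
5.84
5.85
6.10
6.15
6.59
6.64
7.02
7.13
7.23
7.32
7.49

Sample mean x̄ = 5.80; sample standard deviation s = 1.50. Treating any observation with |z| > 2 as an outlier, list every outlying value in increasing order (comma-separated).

2.62, 2.66

Cutoffs at x̄ ± 2s: 5.80 ± 2·1.50 = [2.80, 8.80].
2.62: z = -2.12, |z| > 2 → outlier.
2.66: z = -2.09, |z| > 2 → outlier.
Every other value lies within [2.80, 8.80].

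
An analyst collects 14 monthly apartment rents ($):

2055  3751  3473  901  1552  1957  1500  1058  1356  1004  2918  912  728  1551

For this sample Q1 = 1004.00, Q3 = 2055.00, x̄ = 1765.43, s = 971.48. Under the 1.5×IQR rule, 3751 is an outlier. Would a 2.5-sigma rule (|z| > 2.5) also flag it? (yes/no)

z = (3751 − 1765.43) / 971.48 = 2.04.
|z| = 2.04 ≤ 2.5.

no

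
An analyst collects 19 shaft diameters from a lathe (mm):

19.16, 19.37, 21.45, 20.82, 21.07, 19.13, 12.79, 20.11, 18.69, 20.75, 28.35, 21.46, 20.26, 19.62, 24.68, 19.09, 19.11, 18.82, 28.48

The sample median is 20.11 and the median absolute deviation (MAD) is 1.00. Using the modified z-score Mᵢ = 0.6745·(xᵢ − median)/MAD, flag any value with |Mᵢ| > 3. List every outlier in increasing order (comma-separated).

|Mᵢ| > 3 ⇔ |xᵢ − 20.11| > 3·1.00/0.6745 = 4.45.
So outliers lie outside [15.66, 24.56].
12.79: M = -4.94 → outlier.
24.68: M = 3.08 → outlier.
28.35: M = 5.56 → outlier.
28.48: M = 5.65 → outlier.

12.79, 24.68, 28.35, 28.48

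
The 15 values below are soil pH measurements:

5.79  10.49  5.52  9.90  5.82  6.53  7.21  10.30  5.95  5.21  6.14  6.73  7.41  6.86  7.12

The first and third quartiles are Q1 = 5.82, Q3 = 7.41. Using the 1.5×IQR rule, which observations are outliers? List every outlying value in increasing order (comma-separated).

IQR = Q3 − Q1 = 7.41 − 5.82 = 1.59.
Lower fence = Q1 − 1.5·IQR = 5.82 − 2.385 = 3.435.
Upper fence = Q3 + 1.5·IQR = 7.41 + 2.385 = 9.795.
9.90 > 9.795 → outlier.
10.30 > 9.795 → outlier.
10.49 > 9.795 → outlier.
All remaining values lie within [3.435, 9.795].

9.90, 10.30, 10.49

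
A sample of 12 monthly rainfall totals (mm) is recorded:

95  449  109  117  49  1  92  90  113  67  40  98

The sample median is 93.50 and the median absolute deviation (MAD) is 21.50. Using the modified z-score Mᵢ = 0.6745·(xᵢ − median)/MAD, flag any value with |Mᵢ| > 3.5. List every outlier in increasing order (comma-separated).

449

|Mᵢ| > 3.5 ⇔ |xᵢ − 93.50| > 3.5·21.50/0.6745 = 111.56.
So outliers lie outside [-18.06, 205.06].
449: M = 11.15 → outlier.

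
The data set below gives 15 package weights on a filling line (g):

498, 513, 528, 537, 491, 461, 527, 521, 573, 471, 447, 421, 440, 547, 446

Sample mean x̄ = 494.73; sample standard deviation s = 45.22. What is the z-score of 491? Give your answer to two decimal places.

z = (491 − 494.73) / 45.22 = -0.08.

-0.08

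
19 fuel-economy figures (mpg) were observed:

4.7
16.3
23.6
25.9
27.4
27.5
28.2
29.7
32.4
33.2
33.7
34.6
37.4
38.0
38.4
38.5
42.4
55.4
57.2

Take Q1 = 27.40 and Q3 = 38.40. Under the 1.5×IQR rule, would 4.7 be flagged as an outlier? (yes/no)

IQR = Q3 − Q1 = 38.40 − 27.40 = 11.00.
Lower fence = Q1 − 1.5·IQR = 27.40 − 16.50 = 10.90.
Upper fence = Q3 + 1.5·IQR = 38.40 + 16.50 = 54.90.
4.7 lies below the lower fence.

yes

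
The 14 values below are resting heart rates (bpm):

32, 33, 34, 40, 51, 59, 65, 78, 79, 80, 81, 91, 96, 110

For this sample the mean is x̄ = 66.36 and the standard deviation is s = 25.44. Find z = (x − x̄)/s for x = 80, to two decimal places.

0.54

z = (80 − 66.36) / 25.44 = 0.54.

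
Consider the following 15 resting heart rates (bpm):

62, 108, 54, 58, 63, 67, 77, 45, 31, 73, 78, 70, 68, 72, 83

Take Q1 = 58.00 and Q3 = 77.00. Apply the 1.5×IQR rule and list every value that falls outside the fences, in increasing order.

108

IQR = Q3 − Q1 = 77.00 − 58.00 = 19.00.
Lower fence = Q1 − 1.5·IQR = 58.00 − 28.50 = 29.50.
Upper fence = Q3 + 1.5·IQR = 77.00 + 28.50 = 105.50.
108 > 105.50 → outlier.
All remaining values lie within [29.50, 105.50].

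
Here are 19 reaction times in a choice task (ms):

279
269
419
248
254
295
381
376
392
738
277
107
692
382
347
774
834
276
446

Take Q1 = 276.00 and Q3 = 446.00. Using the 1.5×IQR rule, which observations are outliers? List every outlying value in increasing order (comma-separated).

738, 774, 834

IQR = Q3 − Q1 = 446.00 − 276.00 = 170.00.
Lower fence = Q1 − 1.5·IQR = 276.00 − 255.00 = 21.00.
Upper fence = Q3 + 1.5·IQR = 446.00 + 255.00 = 701.00.
738 > 701.00 → outlier.
774 > 701.00 → outlier.
834 > 701.00 → outlier.
All remaining values lie within [21.00, 701.00].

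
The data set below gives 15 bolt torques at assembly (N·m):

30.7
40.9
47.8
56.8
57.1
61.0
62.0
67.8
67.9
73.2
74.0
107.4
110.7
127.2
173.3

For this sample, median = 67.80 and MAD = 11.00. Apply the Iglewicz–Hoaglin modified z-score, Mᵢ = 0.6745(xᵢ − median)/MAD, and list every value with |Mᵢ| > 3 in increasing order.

|Mᵢ| > 3 ⇔ |xᵢ − 67.80| > 3·11.00/0.6745 = 48.93.
So outliers lie outside [18.87, 116.73].
127.2: M = 3.64 → outlier.
173.3: M = 6.47 → outlier.

127.2, 173.3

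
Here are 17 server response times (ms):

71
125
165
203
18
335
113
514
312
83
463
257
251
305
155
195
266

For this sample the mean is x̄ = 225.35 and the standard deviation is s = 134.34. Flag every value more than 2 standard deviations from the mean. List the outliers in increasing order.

Cutoffs at x̄ ± 2s: 225.35 ± 2·134.34 = [-43.33, 494.03].
514: z = 2.15, |z| > 2 → outlier.
Every other value lies within [-43.33, 494.03].

514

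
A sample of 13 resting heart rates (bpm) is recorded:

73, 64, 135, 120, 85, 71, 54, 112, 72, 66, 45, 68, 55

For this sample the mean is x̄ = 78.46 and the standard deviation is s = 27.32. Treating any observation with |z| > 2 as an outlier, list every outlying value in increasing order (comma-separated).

135

Cutoffs at x̄ ± 2s: 78.46 ± 2·27.32 = [23.82, 133.10].
135: z = 2.07, |z| > 2 → outlier.
Every other value lies within [23.82, 133.10].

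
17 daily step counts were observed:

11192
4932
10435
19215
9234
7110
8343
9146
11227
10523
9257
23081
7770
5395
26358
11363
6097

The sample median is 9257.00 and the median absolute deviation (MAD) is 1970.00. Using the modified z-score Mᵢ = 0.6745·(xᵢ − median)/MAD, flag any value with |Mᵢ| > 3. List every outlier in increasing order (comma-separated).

|Mᵢ| > 3 ⇔ |xᵢ − 9257.00| > 3·1970.00/0.6745 = 8762.05.
So outliers lie outside [494.95, 18019.05].
19215: M = 3.41 → outlier.
23081: M = 4.73 → outlier.
26358: M = 5.86 → outlier.

19215, 23081, 26358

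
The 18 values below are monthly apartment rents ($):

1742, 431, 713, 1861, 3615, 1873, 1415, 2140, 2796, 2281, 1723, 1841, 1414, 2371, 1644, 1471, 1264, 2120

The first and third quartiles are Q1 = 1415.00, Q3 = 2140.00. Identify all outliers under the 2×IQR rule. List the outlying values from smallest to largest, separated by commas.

3615

IQR = Q3 − Q1 = 2140.00 − 1415.00 = 725.00.
Lower fence = Q1 − 2·IQR = 1415.00 − 1450.00 = -35.00.
Upper fence = Q3 + 2·IQR = 2140.00 + 1450.00 = 3590.00.
3615 > 3590.00 → outlier.
All remaining values lie within [-35.00, 3590.00].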